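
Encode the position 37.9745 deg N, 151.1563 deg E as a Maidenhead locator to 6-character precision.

QM57nx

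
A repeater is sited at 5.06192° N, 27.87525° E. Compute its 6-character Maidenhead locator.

KJ35wb

Offset from 180°W / 90°S: lon 207.8752°, lat 95.0619°.
Field: 207.8752/20 → 10 → K, 95.0619/10 → 9 → J; chars KJ.
Square: 7.8752/2 → 3, 5.0619/1 → 5; chars 35.
Subsquare: 1.8752/0.0833333 → 22 → w, 0.0619/0.0416667 → 1 → b; chars wb.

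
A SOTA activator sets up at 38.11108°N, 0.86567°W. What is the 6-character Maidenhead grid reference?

IM98nc

Shift to the Maidenhead origin (180°W, 90°S): lon 179.1343, lat 128.1111.
Field: lon ⌊179.1343/20⌋ = 8 → I; lat ⌊128.1111/10⌋ = 12 → M.
Square: lon ⌊19.1343/2⌋ = 9; lat ⌊8.1111/1⌋ = 8.
Subsquare: lon ⌊1.1343/0.0833333⌋ = 13 → n; lat ⌊0.1111/0.0416667⌋ = 2 → c.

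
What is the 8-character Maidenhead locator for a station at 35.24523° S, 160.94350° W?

Add 180° to longitude and 90° to latitude: 19.05650, 54.75477.
Field (20°×10°, letters A–R): 19.05650/20 → 0 → A, 54.75477/10 → 5 → F; chars AF.
Square (2°×1°, digits 0–9): 19.05650/2 → 9, 4.75477/1 → 4; chars 94.
Subsquare (5′×2.5′, letters a–x): 1.05650/0.0833333 → 12 → m, 0.75477/0.0416667 → 18 → s; chars ms.
Extended square (30″×15″, digits 0–9): 0.05650/0.00833333 → 6, 0.00477/0.00416667 → 1; chars 61.

AF94ms61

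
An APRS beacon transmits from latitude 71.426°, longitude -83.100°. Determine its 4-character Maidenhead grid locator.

Add 180° to longitude and 90° to latitude: 96.90, 161.43.
Field: 96.90/20 → 4 → E, 161.43/10 → 16 → Q; chars EQ.
Square: 16.90/2 → 8, 1.43/1 → 1; chars 81.

EQ81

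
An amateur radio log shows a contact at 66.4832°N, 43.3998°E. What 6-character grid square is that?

LP16ql

Offset from 180°W / 90°S: lon 223.3998°, lat 156.4832°.
Field: lon ⌊223.3998/20⌋ = 11 → L; lat ⌊156.4832/10⌋ = 15 → P.
Square: lon ⌊3.3998/2⌋ = 1; lat ⌊6.4832/1⌋ = 6.
Subsquare: lon ⌊1.3998/0.0833333⌋ = 16 → q; lat ⌊0.4832/0.0416667⌋ = 11 → l.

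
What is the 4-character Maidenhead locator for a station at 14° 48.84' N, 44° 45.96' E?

Add 180° to longitude and 90° to latitude: 224.77, 104.81.
Field (20°×10°, letters A–R): lon ⌊224.77/20⌋ = 11 → L; lat ⌊104.81/10⌋ = 10 → K.
Square (2°×1°, digits 0–9): lon ⌊4.77/2⌋ = 2; lat ⌊4.81/1⌋ = 4.

LK24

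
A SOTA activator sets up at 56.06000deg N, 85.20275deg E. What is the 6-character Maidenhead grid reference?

NO26ob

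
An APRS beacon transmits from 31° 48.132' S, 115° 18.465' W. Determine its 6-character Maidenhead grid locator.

DF28ie

Shift to the Maidenhead origin (180°W, 90°S): lon 64.6923, lat 58.1978.
Field: 64.6923/20 → 3 → D, 58.1978/10 → 5 → F; chars DF.
Square: 4.6923/2 → 2, 8.1978/1 → 8; chars 28.
Subsquare: 0.6923/0.0833333 → 8 → i, 0.1978/0.0416667 → 4 → e; chars ie.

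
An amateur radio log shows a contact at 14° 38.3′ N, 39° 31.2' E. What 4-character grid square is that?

KK94

Offset from 180°W / 90°S: lon 219.52°, lat 104.64°.
Field: lon ⌊219.52/20⌋ = 10 → K; lat ⌊104.64/10⌋ = 10 → K.
Square: lon ⌊19.52/2⌋ = 9; lat ⌊4.64/1⌋ = 4.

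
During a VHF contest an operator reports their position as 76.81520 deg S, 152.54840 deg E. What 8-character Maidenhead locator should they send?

Shift to the Maidenhead origin (180°W, 90°S): lon 332.54840, lat 13.18480.
Field (20°×10°, letters A–R): lon ⌊332.54840/20⌋ = 16 → Q; lat ⌊13.18480/10⌋ = 1 → B.
Square (2°×1°, digits 0–9): lon ⌊12.54840/2⌋ = 6; lat ⌊3.18480/1⌋ = 3.
Subsquare (5′×2.5′, letters a–x): lon ⌊0.54840/0.0833333⌋ = 6 → g; lat ⌊0.18480/0.0416667⌋ = 4 → e.
Extended square (30″×15″, digits 0–9): lon ⌊0.04840/0.00833333⌋ = 5; lat ⌊0.01813/0.00416667⌋ = 4.

QB63ge54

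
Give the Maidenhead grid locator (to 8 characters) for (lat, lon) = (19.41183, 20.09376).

Shift to the Maidenhead origin (180°W, 90°S): lon 200.09376, lat 109.41183.
Field: lon ⌊200.09376/20⌋ = 10 → K; lat ⌊109.41183/10⌋ = 10 → K.
Square: lon ⌊0.09376/2⌋ = 0; lat ⌊9.41183/1⌋ = 9.
Subsquare: lon ⌊0.09376/0.0833333⌋ = 1 → b; lat ⌊0.41183/0.0416667⌋ = 9 → j.
Extended square: lon ⌊0.01043/0.00833333⌋ = 1; lat ⌊0.03683/0.00416667⌋ = 8.

KK09bj18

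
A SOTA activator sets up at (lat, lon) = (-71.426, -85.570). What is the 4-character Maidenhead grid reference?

Offset from 180°W / 90°S: lon 94.43°, lat 18.57°.
Field (20°×10°, letters A–R): lon ⌊94.43/20⌋ = 4 → E; lat ⌊18.57/10⌋ = 1 → B.
Square (2°×1°, digits 0–9): lon ⌊14.43/2⌋ = 7; lat ⌊8.57/1⌋ = 8.

EB78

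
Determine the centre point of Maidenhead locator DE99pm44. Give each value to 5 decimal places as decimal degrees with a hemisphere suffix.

40.48125° S, 100.71250° W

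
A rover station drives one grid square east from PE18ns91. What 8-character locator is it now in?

PE18os01

Longitude extended square 9; +1 → 10, wraps to 0, carry into subsquare.
Longitude subsquare n = 13; +1 → 14 = o.
The latitude characters are unchanged.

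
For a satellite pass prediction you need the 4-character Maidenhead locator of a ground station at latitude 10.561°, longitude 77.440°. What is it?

Add 180° to longitude and 90° to latitude: 257.44, 100.56.
Field: 257.44/20 → 12 → M, 100.56/10 → 10 → K; chars MK.
Square: 17.44/2 → 8, 0.56/1 → 0; chars 80.

MK80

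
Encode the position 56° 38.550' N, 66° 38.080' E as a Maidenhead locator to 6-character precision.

Add 180° to longitude and 90° to latitude: 246.6347, 146.6425.
Field: 246.6347/20 → 12 → M, 146.6425/10 → 14 → O; chars MO.
Square: 6.6347/2 → 3, 6.6425/1 → 6; chars 36.
Subsquare: 0.6347/0.0833333 → 7 → h, 0.6425/0.0416667 → 15 → p; chars hp.

MO36hp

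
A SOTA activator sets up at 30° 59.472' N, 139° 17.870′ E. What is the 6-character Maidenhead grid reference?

PM90px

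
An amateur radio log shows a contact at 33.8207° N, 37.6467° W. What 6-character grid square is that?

Add 180° to longitude and 90° to latitude: 142.3533, 123.8207.
Field (20°×10°, letters A–R): lon ⌊142.3533/20⌋ = 7 → H; lat ⌊123.8207/10⌋ = 12 → M.
Square (2°×1°, digits 0–9): lon ⌊2.3533/2⌋ = 1; lat ⌊3.8207/1⌋ = 3.
Subsquare (5′×2.5′, letters a–x): lon ⌊0.3533/0.0833333⌋ = 4 → e; lat ⌊0.8207/0.0416667⌋ = 19 → t.

HM13et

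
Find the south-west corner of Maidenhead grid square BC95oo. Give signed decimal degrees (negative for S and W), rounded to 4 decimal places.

Field B=1, C=2: +1·20° lon, +2·10° lat → SW at lon -160°, lat -70°.
Square 9, 5: +9·2° lon, +5·1° lat → SW at lon -142°, lat -65°.
Subsquare o=14, o=14: +14·0.0833333° lon, +14·0.0416667° lat → SW at lon -140.833°, lat -64.4167°.
latitude -64.4167, longitude -140.8333.

-64.4167, -140.8333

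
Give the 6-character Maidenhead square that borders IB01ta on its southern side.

IB00tx

Latitude subsquare a = 0; −1 → -1, wraps to 23 = x, carry into square.
Latitude square 1; −1 → 0.
The longitude characters are unchanged.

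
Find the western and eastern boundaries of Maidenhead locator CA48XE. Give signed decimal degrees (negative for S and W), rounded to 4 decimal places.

-130.0833, -130.0000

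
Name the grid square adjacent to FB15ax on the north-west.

Longitude subsquare a = 0; −1 → -1, wraps to 23 = x, carry into square.
Longitude square 1; −1 → 0.
Latitude subsquare x = 23; +1 → 24, wraps to 0 = a, carry into square.
Latitude square 5; +1 → 6.

FB06xa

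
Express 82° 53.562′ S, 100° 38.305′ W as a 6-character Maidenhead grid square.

Offset from 180°W / 90°S: lon 79.3616°, lat 7.1073°.
Field: 79.3616/20 → 3 → D, 7.1073/10 → 0 → A; chars DA.
Square: 19.3616/2 → 9, 7.1073/1 → 7; chars 97.
Subsquare: 1.3616/0.0833333 → 16 → q, 0.1073/0.0416667 → 2 → c; chars qc.

DA97qc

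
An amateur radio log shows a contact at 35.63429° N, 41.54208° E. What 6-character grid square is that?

LM05sp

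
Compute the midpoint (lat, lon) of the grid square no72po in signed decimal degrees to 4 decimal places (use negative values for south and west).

52.6042, 95.2917

Field N=13, O=14: +13·20° lon, +14·10° lat → SW at lon 80°, lat 50°.
Square 7, 2: +7·2° lon, +2·1° lat → SW at lon 94°, lat 52°.
Subsquare p=15, o=14: +15·0.0833333° lon, +14·0.0416667° lat → SW at lon 95.25°, lat 52.5833°.
Cell spans 0.0833333° lon × 0.0416667° lat. Centre is SW corner plus half of each.
latitude 52.6042, longitude 95.2917.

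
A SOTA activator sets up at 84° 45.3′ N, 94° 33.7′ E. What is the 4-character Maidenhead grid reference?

Offset from 180°W / 90°S: lon 274.56°, lat 174.75°.
Field (20°×10°, letters A–R): lon ⌊274.56/20⌋ = 13 → N; lat ⌊174.75/10⌋ = 17 → R.
Square (2°×1°, digits 0–9): lon ⌊14.56/2⌋ = 7; lat ⌊4.75/1⌋ = 4.

NR74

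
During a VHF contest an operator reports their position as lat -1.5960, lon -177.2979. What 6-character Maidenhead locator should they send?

AI18ij

Add 180° to longitude and 90° to latitude: 2.7021, 88.4040.
Field (20°×10°, letters A–R): lon ⌊2.7021/20⌋ = 0 → A; lat ⌊88.4040/10⌋ = 8 → I.
Square (2°×1°, digits 0–9): lon ⌊2.7021/2⌋ = 1; lat ⌊8.4040/1⌋ = 8.
Subsquare (5′×2.5′, letters a–x): lon ⌊0.7021/0.0833333⌋ = 8 → i; lat ⌊0.4040/0.0416667⌋ = 9 → j.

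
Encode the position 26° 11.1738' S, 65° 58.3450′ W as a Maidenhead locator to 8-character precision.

FG73at35

Offset from 180°W / 90°S: lon 114.02758°, lat 63.81377°.
Field: lon ⌊114.02758/20⌋ = 5 → F; lat ⌊63.81377/10⌋ = 6 → G.
Square: lon ⌊14.02758/2⌋ = 7; lat ⌊3.81377/1⌋ = 3.
Subsquare: lon ⌊0.02758/0.0833333⌋ = 0 → a; lat ⌊0.81377/0.0416667⌋ = 19 → t.
Extended square: lon ⌊0.02758/0.00833333⌋ = 3; lat ⌊0.02210/0.00416667⌋ = 5.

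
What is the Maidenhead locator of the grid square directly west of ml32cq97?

Longitude extended square 9; −1 → 8.
The latitude characters are unchanged.

ML32cq87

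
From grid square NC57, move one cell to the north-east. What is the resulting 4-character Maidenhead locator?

Longitude square 5; +1 → 6.
Latitude square 7; +1 → 8.

NC68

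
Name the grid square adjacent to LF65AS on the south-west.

LF55xr

Longitude subsquare a = 0; −1 → -1, wraps to 23 = x, carry into square.
Longitude square 6; −1 → 5.
Latitude subsquare s = 18; −1 → 17 = r.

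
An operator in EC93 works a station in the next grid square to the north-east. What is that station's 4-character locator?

Longitude square 9; +1 → 10, wraps to 0, carry into field.
Longitude field E = 4; +1 → 5 = F.
Latitude square 3; +1 → 4.

FC04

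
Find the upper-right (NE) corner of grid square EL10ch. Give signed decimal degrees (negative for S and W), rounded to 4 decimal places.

Field E=4, L=11: +4·20° lon, +11·10° lat → SW at lon -100°, lat 20°.
Square 1, 0: +1·2° lon, +0·1° lat → SW at lon -98°, lat 20°.
Subsquare c=2, h=7: +2·0.0833333° lon, +7·0.0416667° lat → SW at lon -97.8333°, lat 20.2917°.
Cell spans 0.0833333° lon × 0.0416667° lat. NE corner is SW corner plus one full cell.
latitude 20.3333, longitude -97.7500.

20.3333, -97.7500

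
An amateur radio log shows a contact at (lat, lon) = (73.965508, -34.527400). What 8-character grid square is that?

HQ23rx61

Add 180° to longitude and 90° to latitude: 145.47260, 163.96551.
Field (20°×10°, letters A–R): lon ⌊145.47260/20⌋ = 7 → H; lat ⌊163.96551/10⌋ = 16 → Q.
Square (2°×1°, digits 0–9): lon ⌊5.47260/2⌋ = 2; lat ⌊3.96551/1⌋ = 3.
Subsquare (5′×2.5′, letters a–x): lon ⌊1.47260/0.0833333⌋ = 17 → r; lat ⌊0.96551/0.0416667⌋ = 23 → x.
Extended square (30″×15″, digits 0–9): lon ⌊0.05593/0.00833333⌋ = 6; lat ⌊0.00717/0.00416667⌋ = 1.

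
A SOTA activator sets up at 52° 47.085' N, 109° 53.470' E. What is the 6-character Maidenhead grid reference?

OO42ws

Offset from 180°W / 90°S: lon 289.8912°, lat 142.7848°.
Field (20°×10°, letters A–R): 289.8912/20 → 14 → O, 142.7848/10 → 14 → O; chars OO.
Square (2°×1°, digits 0–9): 9.8912/2 → 4, 2.7848/1 → 2; chars 42.
Subsquare (5′×2.5′, letters a–x): 1.8912/0.0833333 → 22 → w, 0.7848/0.0416667 → 18 → s; chars ws.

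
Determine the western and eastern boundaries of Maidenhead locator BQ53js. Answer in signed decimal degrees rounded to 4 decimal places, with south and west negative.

-149.2500, -149.1667

Field B=1, Q=16: +1·20° lon, +16·10° lat → SW at lon -160°, lat 70°.
Square 5, 3: +5·2° lon, +3·1° lat → SW at lon -150°, lat 73°.
Subsquare j=9, s=18: +9·0.0833333° lon, +18·0.0416667° lat → SW at lon -149.25°, lat 73.75°.
Cell spans 0.0833333° lon × 0.0416667° lat.
west -149.2500, east -149.1667.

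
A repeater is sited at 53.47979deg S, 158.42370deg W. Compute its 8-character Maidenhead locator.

BD06sm94

Offset from 180°W / 90°S: lon 21.57630°, lat 36.52021°.
Field: lon ⌊21.57630/20⌋ = 1 → B; lat ⌊36.52021/10⌋ = 3 → D.
Square: lon ⌊1.57630/2⌋ = 0; lat ⌊6.52021/1⌋ = 6.
Subsquare: lon ⌊1.57630/0.0833333⌋ = 18 → s; lat ⌊0.52021/0.0416667⌋ = 12 → m.
Extended square: lon ⌊0.07630/0.00833333⌋ = 9; lat ⌊0.02021/0.00416667⌋ = 4.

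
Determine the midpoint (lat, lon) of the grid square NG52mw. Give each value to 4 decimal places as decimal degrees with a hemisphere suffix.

27.0625° S, 91.0417° E

Field N=13, G=6: +13·20° lon, +6·10° lat → SW at lon 80°, lat -30°.
Square 5, 2: +5·2° lon, +2·1° lat → SW at lon 90°, lat -28°.
Subsquare m=12, w=22: +12·0.0833333° lon, +22·0.0416667° lat → SW at lon 91°, lat -27.0833°.
Cell spans 0.0833333° lon × 0.0416667° lat. Centre is SW corner plus half of each.
latitude 27.0625° S, longitude 91.0417° E.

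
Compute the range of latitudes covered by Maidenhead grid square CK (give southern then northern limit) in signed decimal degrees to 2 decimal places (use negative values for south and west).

Field C=2, K=10: +2·20° lon, +10·10° lat → SW at lon -140°, lat 10°.
Cell spans 20° lon × 10° lat.
south 10.00, north 20.00.

10.00, 20.00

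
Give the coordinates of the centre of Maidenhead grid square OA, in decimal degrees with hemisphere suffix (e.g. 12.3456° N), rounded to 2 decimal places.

85.00° S, 110.00° E

Field O=14, A=0: +14·20° lon, +0·10° lat → SW at lon 100°, lat -90°.
Cell spans 20° lon × 10° lat. Centre is SW corner plus half of each.
latitude 85.00° S, longitude 110.00° E.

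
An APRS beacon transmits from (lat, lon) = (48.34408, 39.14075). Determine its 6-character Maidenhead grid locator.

KN98ni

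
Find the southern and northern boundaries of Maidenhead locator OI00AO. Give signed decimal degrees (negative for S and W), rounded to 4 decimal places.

-9.4167, -9.3750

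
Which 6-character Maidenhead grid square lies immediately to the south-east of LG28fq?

Longitude subsquare f = 5; +1 → 6 = g.
Latitude subsquare q = 16; −1 → 15 = p.

LG28gp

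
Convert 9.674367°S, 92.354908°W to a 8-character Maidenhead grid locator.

Add 180° to longitude and 90° to latitude: 87.64509, 80.32563.
Field: lon ⌊87.64509/20⌋ = 4 → E; lat ⌊80.32563/10⌋ = 8 → I.
Square: lon ⌊7.64509/2⌋ = 3; lat ⌊0.32563/1⌋ = 0.
Subsquare: lon ⌊1.64509/0.0833333⌋ = 19 → t; lat ⌊0.32563/0.0416667⌋ = 7 → h.
Extended square: lon ⌊0.06176/0.00833333⌋ = 7; lat ⌊0.03397/0.00416667⌋ = 8.

EI30th78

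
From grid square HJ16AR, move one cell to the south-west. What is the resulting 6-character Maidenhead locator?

HJ06xq

Longitude subsquare a = 0; −1 → -1, wraps to 23 = x, carry into square.
Longitude square 1; −1 → 0.
Latitude subsquare r = 17; −1 → 16 = q.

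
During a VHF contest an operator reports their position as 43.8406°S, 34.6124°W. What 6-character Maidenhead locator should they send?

Offset from 180°W / 90°S: lon 145.3876°, lat 46.1594°.
Field: 145.3876/20 → 7 → H, 46.1594/10 → 4 → E; chars HE.
Square: 5.3876/2 → 2, 6.1594/1 → 6; chars 26.
Subsquare: 1.3876/0.0833333 → 16 → q, 0.1594/0.0416667 → 3 → d; chars qd.

HE26qd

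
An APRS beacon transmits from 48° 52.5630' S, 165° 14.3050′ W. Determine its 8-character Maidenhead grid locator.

Offset from 180°W / 90°S: lon 14.76158°, lat 41.12395°.
Field (20°×10°, letters A–R): 14.76158/20 → 0 → A, 41.12395/10 → 4 → E; chars AE.
Square (2°×1°, digits 0–9): 14.76158/2 → 7, 1.12395/1 → 1; chars 71.
Subsquare (5′×2.5′, letters a–x): 0.76158/0.0833333 → 9 → j, 0.12395/0.0416667 → 2 → c; chars jc.
Extended square (30″×15″, digits 0–9): 0.01158/0.00833333 → 1, 0.04062/0.00416667 → 9; chars 19.

AE71jc19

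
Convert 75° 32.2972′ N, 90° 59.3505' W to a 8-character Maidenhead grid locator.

Shift to the Maidenhead origin (180°W, 90°S): lon 89.01082, lat 165.53829.
Field: lon ⌊89.01082/20⌋ = 4 → E; lat ⌊165.53829/10⌋ = 16 → Q.
Square: lon ⌊9.01082/2⌋ = 4; lat ⌊5.53829/1⌋ = 5.
Subsquare: lon ⌊1.01082/0.0833333⌋ = 12 → m; lat ⌊0.53829/0.0416667⌋ = 12 → m.
Extended square: lon ⌊0.01082/0.00833333⌋ = 1; lat ⌊0.03829/0.00416667⌋ = 9.

EQ45mm19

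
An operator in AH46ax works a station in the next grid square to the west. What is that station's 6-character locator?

Longitude subsquare a = 0; −1 → -1, wraps to 23 = x, carry into square.
Longitude square 4; −1 → 3.
The latitude characters are unchanged.

AH36xx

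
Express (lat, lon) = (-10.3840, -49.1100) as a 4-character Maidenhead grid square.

GH59

Shift to the Maidenhead origin (180°W, 90°S): lon 130.89, lat 79.62.
Field: 130.89/20 → 6 → G, 79.62/10 → 7 → H; chars GH.
Square: 10.89/2 → 5, 9.62/1 → 9; chars 59.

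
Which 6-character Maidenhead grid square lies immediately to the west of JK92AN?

Longitude subsquare a = 0; −1 → -1, wraps to 23 = x, carry into square.
Longitude square 9; −1 → 8.
The latitude characters are unchanged.

JK82xn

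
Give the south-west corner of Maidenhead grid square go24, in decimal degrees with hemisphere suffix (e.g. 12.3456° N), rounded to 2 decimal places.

Field G=6, O=14: +6·20° lon, +14·10° lat → SW at lon -60°, lat 50°.
Square 2, 4: +2·2° lon, +4·1° lat → SW at lon -56°, lat 54°.
latitude 54.00° N, longitude 56.00° W.

54.00° N, 56.00° W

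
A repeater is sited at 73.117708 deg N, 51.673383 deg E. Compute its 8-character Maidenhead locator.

LQ53uc08

Offset from 180°W / 90°S: lon 231.67338°, lat 163.11771°.
Field (20°×10°, letters A–R): lon ⌊231.67338/20⌋ = 11 → L; lat ⌊163.11771/10⌋ = 16 → Q.
Square (2°×1°, digits 0–9): lon ⌊11.67338/2⌋ = 5; lat ⌊3.11771/1⌋ = 3.
Subsquare (5′×2.5′, letters a–x): lon ⌊1.67338/0.0833333⌋ = 20 → u; lat ⌊0.11771/0.0416667⌋ = 2 → c.
Extended square (30″×15″, digits 0–9): lon ⌊0.00672/0.00833333⌋ = 0; lat ⌊0.03437/0.00416667⌋ = 8.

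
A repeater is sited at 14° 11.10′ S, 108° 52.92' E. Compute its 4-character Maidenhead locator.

Offset from 180°W / 90°S: lon 288.88°, lat 75.81°.
Field: 288.88/20 → 14 → O, 75.81/10 → 7 → H; chars OH.
Square: 8.88/2 → 4, 5.81/1 → 5; chars 45.

OH45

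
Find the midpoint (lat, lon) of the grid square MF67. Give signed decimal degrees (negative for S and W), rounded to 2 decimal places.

-32.50, 73.00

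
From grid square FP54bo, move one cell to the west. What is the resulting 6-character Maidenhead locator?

FP54ao

Longitude subsquare b = 1; −1 → 0 = a.
The latitude characters are unchanged.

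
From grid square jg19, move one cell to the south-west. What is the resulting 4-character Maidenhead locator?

Longitude square 1; −1 → 0.
Latitude square 9; −1 → 8.

JG08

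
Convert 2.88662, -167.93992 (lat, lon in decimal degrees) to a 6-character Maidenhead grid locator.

AJ62av

Shift to the Maidenhead origin (180°W, 90°S): lon 12.0601, lat 92.8866.
Field (20°×10°, letters A–R): 12.0601/20 → 0 → A, 92.8866/10 → 9 → J; chars AJ.
Square (2°×1°, digits 0–9): 12.0601/2 → 6, 2.8866/1 → 2; chars 62.
Subsquare (5′×2.5′, letters a–x): 0.0601/0.0833333 → 0 → a, 0.8866/0.0416667 → 21 → v; chars av.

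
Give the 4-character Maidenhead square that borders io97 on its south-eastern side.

Longitude square 9; +1 → 10, wraps to 0, carry into field.
Longitude field I = 8; +1 → 9 = J.
Latitude square 7; −1 → 6.

JO06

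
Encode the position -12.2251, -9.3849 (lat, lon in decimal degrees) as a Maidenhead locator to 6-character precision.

IH57hs

Add 180° to longitude and 90° to latitude: 170.6151, 77.7749.
Field (20°×10°, letters A–R): lon ⌊170.6151/20⌋ = 8 → I; lat ⌊77.7749/10⌋ = 7 → H.
Square (2°×1°, digits 0–9): lon ⌊10.6151/2⌋ = 5; lat ⌊7.7749/1⌋ = 7.
Subsquare (5′×2.5′, letters a–x): lon ⌊0.6151/0.0833333⌋ = 7 → h; lat ⌊0.7749/0.0416667⌋ = 18 → s.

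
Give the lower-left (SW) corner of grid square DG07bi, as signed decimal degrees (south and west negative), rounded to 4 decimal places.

-22.6667, -119.9167

Field D=3, G=6: +3·20° lon, +6·10° lat → SW at lon -120°, lat -30°.
Square 0, 7: +0·2° lon, +7·1° lat → SW at lon -120°, lat -23°.
Subsquare b=1, i=8: +1·0.0833333° lon, +8·0.0416667° lat → SW at lon -119.917°, lat -22.6667°.
latitude -22.6667, longitude -119.9167.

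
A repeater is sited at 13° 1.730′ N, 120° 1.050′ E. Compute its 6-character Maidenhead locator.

PK03aa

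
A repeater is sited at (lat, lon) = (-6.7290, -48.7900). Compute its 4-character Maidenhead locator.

Shift to the Maidenhead origin (180°W, 90°S): lon 131.21, lat 83.27.
Field (20°×10°, letters A–R): 131.21/20 → 6 → G, 83.27/10 → 8 → I; chars GI.
Square (2°×1°, digits 0–9): 11.21/2 → 5, 3.27/1 → 3; chars 53.

GI53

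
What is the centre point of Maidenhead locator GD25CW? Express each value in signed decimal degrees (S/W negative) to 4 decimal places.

-54.0625, -55.7917

Field G=6, D=3: +6·20° lon, +3·10° lat → SW at lon -60°, lat -60°.
Square 2, 5: +2·2° lon, +5·1° lat → SW at lon -56°, lat -55°.
Subsquare c=2, w=22: +2·0.0833333° lon, +22·0.0416667° lat → SW at lon -55.8333°, lat -54.0833°.
Cell spans 0.0833333° lon × 0.0416667° lat. Centre is SW corner plus half of each.
latitude -54.0625, longitude -55.7917.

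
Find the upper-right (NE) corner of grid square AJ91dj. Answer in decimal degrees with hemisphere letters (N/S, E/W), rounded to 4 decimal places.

Field A=0, J=9: +0·20° lon, +9·10° lat → SW at lon -180°, lat 0°.
Square 9, 1: +9·2° lon, +1·1° lat → SW at lon -162°, lat 1°.
Subsquare d=3, j=9: +3·0.0833333° lon, +9·0.0416667° lat → SW at lon -161.75°, lat 1.375°.
Cell spans 0.0833333° lon × 0.0416667° lat. NE corner is SW corner plus one full cell.
latitude 1.4167° N, longitude 161.6667° W.

1.4167° N, 161.6667° W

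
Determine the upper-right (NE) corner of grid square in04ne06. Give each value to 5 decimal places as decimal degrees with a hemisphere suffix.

44.19583° N, 18.90833° W

Field I=8, N=13: +8·20° lon, +13·10° lat → SW at lon -20°, lat 40°.
Square 0, 4: +0·2° lon, +4·1° lat → SW at lon -20°, lat 44°.
Subsquare n=13, e=4: +13·0.0833333° lon, +4·0.0416667° lat → SW at lon -18.9167°, lat 44.1667°.
Extended square 0, 6: +0·0.00833333° lon, +6·0.00416667° lat → SW at lon -18.9167°, lat 44.1917°.
Cell spans 0.00833333° lon × 0.00416667° lat. NE corner is SW corner plus one full cell.
latitude 44.19583° N, longitude 18.90833° W.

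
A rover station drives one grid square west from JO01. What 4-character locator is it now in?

IO91

Longitude square 0; −1 → -1, wraps to 9, carry into field.
Longitude field J = 9; −1 → 8 = I.
The latitude characters are unchanged.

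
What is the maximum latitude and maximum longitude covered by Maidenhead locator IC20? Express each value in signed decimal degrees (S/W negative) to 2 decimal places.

-69.00, -14.00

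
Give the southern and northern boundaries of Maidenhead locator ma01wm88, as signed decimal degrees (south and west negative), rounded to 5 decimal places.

-88.46667, -88.46250

Field M=12, A=0: +12·20° lon, +0·10° lat → SW at lon 60°, lat -90°.
Square 0, 1: +0·2° lon, +1·1° lat → SW at lon 60°, lat -89°.
Subsquare w=22, m=12: +22·0.0833333° lon, +12·0.0416667° lat → SW at lon 61.8333°, lat -88.5°.
Extended square 8, 8: +8·0.00833333° lon, +8·0.00416667° lat → SW at lon 61.9°, lat -88.4667°.
Cell spans 0.00833333° lon × 0.00416667° lat.
south -88.46667, north -88.46250.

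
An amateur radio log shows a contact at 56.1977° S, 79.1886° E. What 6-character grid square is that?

MD93ot

Shift to the Maidenhead origin (180°W, 90°S): lon 259.1886, lat 33.8023.
Field: lon ⌊259.1886/20⌋ = 12 → M; lat ⌊33.8023/10⌋ = 3 → D.
Square: lon ⌊19.1886/2⌋ = 9; lat ⌊3.8023/1⌋ = 3.
Subsquare: lon ⌊1.1886/0.0833333⌋ = 14 → o; lat ⌊0.8023/0.0416667⌋ = 19 → t.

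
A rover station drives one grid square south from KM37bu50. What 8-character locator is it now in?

KM37bt59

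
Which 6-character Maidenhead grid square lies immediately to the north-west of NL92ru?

Longitude subsquare r = 17; −1 → 16 = q.
Latitude subsquare u = 20; +1 → 21 = v.

NL92qv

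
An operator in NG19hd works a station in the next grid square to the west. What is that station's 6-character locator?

Longitude subsquare h = 7; −1 → 6 = g.
The latitude characters are unchanged.

NG19gd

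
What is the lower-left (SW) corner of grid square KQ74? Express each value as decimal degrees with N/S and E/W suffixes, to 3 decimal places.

74.000° N, 34.000° E

Field K=10, Q=16: +10·20° lon, +16·10° lat → SW at lon 20°, lat 70°.
Square 7, 4: +7·2° lon, +4·1° lat → SW at lon 34°, lat 74°.
latitude 74.000° N, longitude 34.000° E.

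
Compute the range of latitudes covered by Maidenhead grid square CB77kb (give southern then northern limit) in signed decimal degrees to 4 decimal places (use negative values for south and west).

-72.9583, -72.9167

Field C=2, B=1: +2·20° lon, +1·10° lat → SW at lon -140°, lat -80°.
Square 7, 7: +7·2° lon, +7·1° lat → SW at lon -126°, lat -73°.
Subsquare k=10, b=1: +10·0.0833333° lon, +1·0.0416667° lat → SW at lon -125.167°, lat -72.9583°.
Cell spans 0.0833333° lon × 0.0416667° lat.
south -72.9583, north -72.9167.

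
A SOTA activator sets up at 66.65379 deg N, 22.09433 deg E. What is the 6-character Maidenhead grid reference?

Shift to the Maidenhead origin (180°W, 90°S): lon 202.0943, lat 156.6538.
Field (20°×10°, letters A–R): 202.0943/20 → 10 → K, 156.6538/10 → 15 → P; chars KP.
Square (2°×1°, digits 0–9): 2.0943/2 → 1, 6.6538/1 → 6; chars 16.
Subsquare (5′×2.5′, letters a–x): 0.0943/0.0833333 → 1 → b, 0.6538/0.0416667 → 15 → p; chars bp.

KP16bp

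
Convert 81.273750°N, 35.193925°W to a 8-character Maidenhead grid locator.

Add 180° to longitude and 90° to latitude: 144.80607, 171.27375.
Field: 144.80607/20 → 7 → H, 171.27375/10 → 17 → R; chars HR.
Square: 4.80607/2 → 2, 1.27375/1 → 1; chars 21.
Subsquare: 0.80607/0.0833333 → 9 → j, 0.27375/0.0416667 → 6 → g; chars jg.
Extended square: 0.05607/0.00833333 → 6, 0.02375/0.00416667 → 5; chars 65.

HR21jg65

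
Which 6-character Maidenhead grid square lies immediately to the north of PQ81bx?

PQ82ba

Latitude subsquare x = 23; +1 → 24, wraps to 0 = a, carry into square.
Latitude square 1; +1 → 2.
The longitude characters are unchanged.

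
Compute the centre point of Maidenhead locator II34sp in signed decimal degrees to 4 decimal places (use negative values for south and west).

-5.3542, -12.4583

Field I=8, I=8: +8·20° lon, +8·10° lat → SW at lon -20°, lat -10°.
Square 3, 4: +3·2° lon, +4·1° lat → SW at lon -14°, lat -6°.
Subsquare s=18, p=15: +18·0.0833333° lon, +15·0.0416667° lat → SW at lon -12.5°, lat -5.375°.
Cell spans 0.0833333° lon × 0.0416667° lat. Centre is SW corner plus half of each.
latitude -5.3542, longitude -12.4583.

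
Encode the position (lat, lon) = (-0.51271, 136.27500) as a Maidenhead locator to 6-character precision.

PI89dl

Add 180° to longitude and 90° to latitude: 316.2750, 89.4873.
Field (20°×10°, letters A–R): lon ⌊316.2750/20⌋ = 15 → P; lat ⌊89.4873/10⌋ = 8 → I.
Square (2°×1°, digits 0–9): lon ⌊16.2750/2⌋ = 8; lat ⌊9.4873/1⌋ = 9.
Subsquare (5′×2.5′, letters a–x): lon ⌊0.2750/0.0833333⌋ = 3 → d; lat ⌊0.4873/0.0416667⌋ = 11 → l.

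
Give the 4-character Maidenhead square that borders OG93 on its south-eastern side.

PG02

Longitude square 9; +1 → 10, wraps to 0, carry into field.
Longitude field O = 14; +1 → 15 = P.
Latitude square 3; −1 → 2.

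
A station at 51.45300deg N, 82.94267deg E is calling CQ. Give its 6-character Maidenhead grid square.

NO11lk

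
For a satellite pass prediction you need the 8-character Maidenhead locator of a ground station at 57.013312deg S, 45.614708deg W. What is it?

GD72ex66

Offset from 180°W / 90°S: lon 134.38529°, lat 32.98669°.
Field (20°×10°, letters A–R): 134.38529/20 → 6 → G, 32.98669/10 → 3 → D; chars GD.
Square (2°×1°, digits 0–9): 14.38529/2 → 7, 2.98669/1 → 2; chars 72.
Subsquare (5′×2.5′, letters a–x): 0.38529/0.0833333 → 4 → e, 0.98669/0.0416667 → 23 → x; chars ex.
Extended square (30″×15″, digits 0–9): 0.05196/0.00833333 → 6, 0.02835/0.00416667 → 6; chars 66.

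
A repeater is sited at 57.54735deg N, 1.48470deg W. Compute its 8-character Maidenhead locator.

IO97gn11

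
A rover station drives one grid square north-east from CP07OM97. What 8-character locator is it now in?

Longitude extended square 9; +1 → 10, wraps to 0, carry into subsquare.
Longitude subsquare o = 14; +1 → 15 = p.
Latitude extended square 7; +1 → 8.

CP07pm08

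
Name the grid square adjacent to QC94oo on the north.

Latitude subsquare o = 14; +1 → 15 = p.
The longitude characters are unchanged.

QC94op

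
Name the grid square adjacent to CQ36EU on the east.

Longitude subsquare e = 4; +1 → 5 = f.
The latitude characters are unchanged.

CQ36fu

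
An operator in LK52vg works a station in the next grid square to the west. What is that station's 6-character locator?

LK52ug

Longitude subsquare v = 21; −1 → 20 = u.
The latitude characters are unchanged.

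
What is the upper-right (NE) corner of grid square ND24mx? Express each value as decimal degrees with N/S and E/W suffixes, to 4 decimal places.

Field N=13, D=3: +13·20° lon, +3·10° lat → SW at lon 80°, lat -60°.
Square 2, 4: +2·2° lon, +4·1° lat → SW at lon 84°, lat -56°.
Subsquare m=12, x=23: +12·0.0833333° lon, +23·0.0416667° lat → SW at lon 85°, lat -55.0417°.
Cell spans 0.0833333° lon × 0.0416667° lat. NE corner is SW corner plus one full cell.
latitude 55.0000° S, longitude 85.0833° E.

55.0000° S, 85.0833° E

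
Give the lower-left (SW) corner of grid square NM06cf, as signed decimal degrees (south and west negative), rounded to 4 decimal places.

Field N=13, M=12: +13·20° lon, +12·10° lat → SW at lon 80°, lat 30°.
Square 0, 6: +0·2° lon, +6·1° lat → SW at lon 80°, lat 36°.
Subsquare c=2, f=5: +2·0.0833333° lon, +5·0.0416667° lat → SW at lon 80.1667°, lat 36.2083°.
latitude 36.2083, longitude 80.1667.

36.2083, 80.1667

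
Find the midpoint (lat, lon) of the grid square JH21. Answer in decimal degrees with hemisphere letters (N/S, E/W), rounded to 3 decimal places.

18.500° S, 5.000° E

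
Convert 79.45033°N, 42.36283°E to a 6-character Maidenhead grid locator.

LQ19ek

Add 180° to longitude and 90° to latitude: 222.3628, 169.4503.
Field (20°×10°, letters A–R): 222.3628/20 → 11 → L, 169.4503/10 → 16 → Q; chars LQ.
Square (2°×1°, digits 0–9): 2.3628/2 → 1, 9.4503/1 → 9; chars 19.
Subsquare (5′×2.5′, letters a–x): 0.3628/0.0833333 → 4 → e, 0.4503/0.0416667 → 10 → k; chars ek.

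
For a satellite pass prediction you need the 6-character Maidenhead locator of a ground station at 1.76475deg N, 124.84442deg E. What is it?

Add 180° to longitude and 90° to latitude: 304.8444, 91.7648.
Field (20°×10°, letters A–R): lon ⌊304.8444/20⌋ = 15 → P; lat ⌊91.7648/10⌋ = 9 → J.
Square (2°×1°, digits 0–9): lon ⌊4.8444/2⌋ = 2; lat ⌊1.7648/1⌋ = 1.
Subsquare (5′×2.5′, letters a–x): lon ⌊0.8444/0.0833333⌋ = 10 → k; lat ⌊0.7648/0.0416667⌋ = 18 → s.

PJ21ks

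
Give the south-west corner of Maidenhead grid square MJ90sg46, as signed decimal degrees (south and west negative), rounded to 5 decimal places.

0.27500, 79.53333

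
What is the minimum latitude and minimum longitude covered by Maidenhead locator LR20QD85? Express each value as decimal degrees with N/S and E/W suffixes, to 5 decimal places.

Field L=11, R=17: +11·20° lon, +17·10° lat → SW at lon 40°, lat 80°.
Square 2, 0: +2·2° lon, +0·1° lat → SW at lon 44°, lat 80°.
Subsquare q=16, d=3: +16·0.0833333° lon, +3·0.0416667° lat → SW at lon 45.3333°, lat 80.125°.
Extended square 8, 5: +8·0.00833333° lon, +5·0.00416667° lat → SW at lon 45.4°, lat 80.1458°.
latitude 80.14583° N, longitude 45.40000° E.

80.14583° N, 45.40000° E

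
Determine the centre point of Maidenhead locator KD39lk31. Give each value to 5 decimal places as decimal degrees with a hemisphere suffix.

Field K=10, D=3: +10·20° lon, +3·10° lat → SW at lon 20°, lat -60°.
Square 3, 9: +3·2° lon, +9·1° lat → SW at lon 26°, lat -51°.
Subsquare l=11, k=10: +11·0.0833333° lon, +10·0.0416667° lat → SW at lon 26.9167°, lat -50.5833°.
Extended square 3, 1: +3·0.00833333° lon, +1·0.00416667° lat → SW at lon 26.9417°, lat -50.5792°.
Cell spans 0.00833333° lon × 0.00416667° lat. Centre is SW corner plus half of each.
latitude 50.57708° S, longitude 26.94583° E.

50.57708° S, 26.94583° E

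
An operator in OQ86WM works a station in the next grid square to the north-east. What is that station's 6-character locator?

Longitude subsquare w = 22; +1 → 23 = x.
Latitude subsquare m = 12; +1 → 13 = n.

OQ86xn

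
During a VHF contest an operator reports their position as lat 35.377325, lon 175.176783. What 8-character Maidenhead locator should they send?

RM75oj10

Add 180° to longitude and 90° to latitude: 355.17678, 125.37732.
Field: 355.17678/20 → 17 → R, 125.37732/10 → 12 → M; chars RM.
Square: 15.17678/2 → 7, 5.37732/1 → 5; chars 75.
Subsquare: 1.17678/0.0833333 → 14 → o, 0.37732/0.0416667 → 9 → j; chars oj.
Extended square: 0.01012/0.00833333 → 1, 0.00232/0.00416667 → 0; chars 10.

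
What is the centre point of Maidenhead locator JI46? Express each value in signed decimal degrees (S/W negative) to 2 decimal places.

Field J=9, I=8: +9·20° lon, +8·10° lat → SW at lon 0°, lat -10°.
Square 4, 6: +4·2° lon, +6·1° lat → SW at lon 8°, lat -4°.
Cell spans 2° lon × 1° lat. Centre is SW corner plus half of each.
latitude -3.50, longitude 9.00.

-3.50, 9.00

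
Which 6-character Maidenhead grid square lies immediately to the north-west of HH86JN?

Longitude subsquare j = 9; −1 → 8 = i.
Latitude subsquare n = 13; +1 → 14 = o.

HH86io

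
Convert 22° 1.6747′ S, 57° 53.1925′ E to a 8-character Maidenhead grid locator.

Shift to the Maidenhead origin (180°W, 90°S): lon 237.88654, lat 67.97209.
Field (20°×10°, letters A–R): 237.88654/20 → 11 → L, 67.97209/10 → 6 → G; chars LG.
Square (2°×1°, digits 0–9): 17.88654/2 → 8, 7.97209/1 → 7; chars 87.
Subsquare (5′×2.5′, letters a–x): 1.88654/0.0833333 → 22 → w, 0.97209/0.0416667 → 23 → x; chars wx.
Extended square (30″×15″, digits 0–9): 0.05321/0.00833333 → 6, 0.01375/0.00416667 → 3; chars 63.

LG87wx63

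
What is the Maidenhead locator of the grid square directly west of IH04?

Longitude square 0; −1 → -1, wraps to 9, carry into field.
Longitude field I = 8; −1 → 7 = H.
The latitude characters are unchanged.

HH94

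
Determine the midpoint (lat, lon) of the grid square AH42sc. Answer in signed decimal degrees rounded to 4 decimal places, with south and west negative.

-17.8958, -170.4583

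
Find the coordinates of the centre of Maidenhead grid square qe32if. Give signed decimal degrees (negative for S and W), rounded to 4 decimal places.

Field Q=16, E=4: +16·20° lon, +4·10° lat → SW at lon 140°, lat -50°.
Square 3, 2: +3·2° lon, +2·1° lat → SW at lon 146°, lat -48°.
Subsquare i=8, f=5: +8·0.0833333° lon, +5·0.0416667° lat → SW at lon 146.667°, lat -47.7917°.
Cell spans 0.0833333° lon × 0.0416667° lat. Centre is SW corner plus half of each.
latitude -47.7708, longitude 146.7083.

-47.7708, 146.7083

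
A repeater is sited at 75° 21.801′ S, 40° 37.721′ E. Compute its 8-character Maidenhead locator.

Add 180° to longitude and 90° to latitude: 220.62868, 14.63665.
Field (20°×10°, letters A–R): 220.62868/20 → 11 → L, 14.63665/10 → 1 → B; chars LB.
Square (2°×1°, digits 0–9): 0.62868/2 → 0, 4.63665/1 → 4; chars 04.
Subsquare (5′×2.5′, letters a–x): 0.62868/0.0833333 → 7 → h, 0.63665/0.0416667 → 15 → p; chars hp.
Extended square (30″×15″, digits 0–9): 0.04535/0.00833333 → 5, 0.01165/0.00416667 → 2; chars 52.

LB04hp52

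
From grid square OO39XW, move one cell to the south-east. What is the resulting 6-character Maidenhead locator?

Longitude subsquare x = 23; +1 → 24, wraps to 0 = a, carry into square.
Longitude square 3; +1 → 4.
Latitude subsquare w = 22; −1 → 21 = v.

OO49av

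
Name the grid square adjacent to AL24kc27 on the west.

Longitude extended square 2; −1 → 1.
The latitude characters are unchanged.

AL24kc17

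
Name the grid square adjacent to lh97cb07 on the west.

Longitude extended square 0; −1 → -1, wraps to 9, carry into subsquare.
Longitude subsquare c = 2; −1 → 1 = b.
The latitude characters are unchanged.

LH97bb97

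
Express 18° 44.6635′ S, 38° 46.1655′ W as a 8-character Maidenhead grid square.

HH01og71

Add 180° to longitude and 90° to latitude: 141.23057, 71.25561.
Field: 141.23057/20 → 7 → H, 71.25561/10 → 7 → H; chars HH.
Square: 1.23057/2 → 0, 1.25561/1 → 1; chars 01.
Subsquare: 1.23057/0.0833333 → 14 → o, 0.25561/0.0416667 → 6 → g; chars og.
Extended square: 0.06391/0.00833333 → 7, 0.00561/0.00416667 → 1; chars 71.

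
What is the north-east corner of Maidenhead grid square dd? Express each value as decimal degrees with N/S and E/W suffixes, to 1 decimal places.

Field D=3, D=3: +3·20° lon, +3·10° lat → SW at lon -120°, lat -60°.
Cell spans 20° lon × 10° lat. NE corner is SW corner plus one full cell.
latitude 50.0° S, longitude 100.0° W.

50.0° S, 100.0° W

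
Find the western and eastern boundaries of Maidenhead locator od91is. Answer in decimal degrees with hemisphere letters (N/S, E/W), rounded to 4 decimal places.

Field O=14, D=3: +14·20° lon, +3·10° lat → SW at lon 100°, lat -60°.
Square 9, 1: +9·2° lon, +1·1° lat → SW at lon 118°, lat -59°.
Subsquare i=8, s=18: +8·0.0833333° lon, +18·0.0416667° lat → SW at lon 118.667°, lat -58.25°.
Cell spans 0.0833333° lon × 0.0416667° lat.
west 118.6667° E, east 118.7500° E.

118.6667° E, 118.7500° E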